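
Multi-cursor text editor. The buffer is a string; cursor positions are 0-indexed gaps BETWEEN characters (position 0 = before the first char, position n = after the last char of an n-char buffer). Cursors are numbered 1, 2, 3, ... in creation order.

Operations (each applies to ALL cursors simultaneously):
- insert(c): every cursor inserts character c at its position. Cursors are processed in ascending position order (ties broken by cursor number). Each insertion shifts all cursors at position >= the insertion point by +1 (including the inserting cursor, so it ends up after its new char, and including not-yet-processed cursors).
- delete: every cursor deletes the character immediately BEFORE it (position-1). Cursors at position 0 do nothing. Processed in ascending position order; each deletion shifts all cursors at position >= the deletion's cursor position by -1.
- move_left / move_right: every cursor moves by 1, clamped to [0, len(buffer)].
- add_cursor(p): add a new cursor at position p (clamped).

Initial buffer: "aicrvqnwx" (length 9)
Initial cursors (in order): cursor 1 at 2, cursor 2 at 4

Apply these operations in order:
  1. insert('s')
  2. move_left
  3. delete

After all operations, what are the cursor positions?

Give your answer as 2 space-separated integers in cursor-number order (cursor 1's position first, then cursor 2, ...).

Answer: 1 3

Derivation:
After op 1 (insert('s')): buffer="aiscrsvqnwx" (len 11), cursors c1@3 c2@6, authorship ..1..2.....
After op 2 (move_left): buffer="aiscrsvqnwx" (len 11), cursors c1@2 c2@5, authorship ..1..2.....
After op 3 (delete): buffer="ascsvqnwx" (len 9), cursors c1@1 c2@3, authorship .1.2.....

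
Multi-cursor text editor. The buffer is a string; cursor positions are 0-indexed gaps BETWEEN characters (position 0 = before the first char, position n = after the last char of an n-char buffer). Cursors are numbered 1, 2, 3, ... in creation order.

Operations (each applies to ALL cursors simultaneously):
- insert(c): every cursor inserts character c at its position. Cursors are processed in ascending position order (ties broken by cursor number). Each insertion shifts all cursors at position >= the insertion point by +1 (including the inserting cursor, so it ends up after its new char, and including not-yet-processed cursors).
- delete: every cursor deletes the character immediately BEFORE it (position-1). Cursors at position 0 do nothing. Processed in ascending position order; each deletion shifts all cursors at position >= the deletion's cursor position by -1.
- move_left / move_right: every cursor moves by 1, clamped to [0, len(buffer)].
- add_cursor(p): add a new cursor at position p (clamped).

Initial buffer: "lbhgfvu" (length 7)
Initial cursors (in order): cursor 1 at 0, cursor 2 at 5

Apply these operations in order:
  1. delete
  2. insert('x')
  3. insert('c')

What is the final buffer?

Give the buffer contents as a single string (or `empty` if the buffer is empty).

Answer: xclbhgxcvu

Derivation:
After op 1 (delete): buffer="lbhgvu" (len 6), cursors c1@0 c2@4, authorship ......
After op 2 (insert('x')): buffer="xlbhgxvu" (len 8), cursors c1@1 c2@6, authorship 1....2..
After op 3 (insert('c')): buffer="xclbhgxcvu" (len 10), cursors c1@2 c2@8, authorship 11....22..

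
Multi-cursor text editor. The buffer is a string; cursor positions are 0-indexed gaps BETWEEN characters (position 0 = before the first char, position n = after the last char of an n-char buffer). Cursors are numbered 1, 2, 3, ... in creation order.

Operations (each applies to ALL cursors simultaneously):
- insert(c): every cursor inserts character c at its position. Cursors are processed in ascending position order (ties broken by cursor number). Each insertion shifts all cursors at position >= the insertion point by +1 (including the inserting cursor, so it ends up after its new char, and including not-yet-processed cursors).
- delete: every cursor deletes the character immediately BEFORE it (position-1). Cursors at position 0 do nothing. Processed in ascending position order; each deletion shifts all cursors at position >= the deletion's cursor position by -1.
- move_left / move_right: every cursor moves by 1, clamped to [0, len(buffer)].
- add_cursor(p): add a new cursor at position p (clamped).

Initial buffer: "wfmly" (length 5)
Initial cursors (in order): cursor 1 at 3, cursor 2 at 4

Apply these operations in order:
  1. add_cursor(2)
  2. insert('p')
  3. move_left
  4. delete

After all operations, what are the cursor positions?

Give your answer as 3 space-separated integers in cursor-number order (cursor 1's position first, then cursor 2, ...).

Answer: 2 3 1

Derivation:
After op 1 (add_cursor(2)): buffer="wfmly" (len 5), cursors c3@2 c1@3 c2@4, authorship .....
After op 2 (insert('p')): buffer="wfpmplpy" (len 8), cursors c3@3 c1@5 c2@7, authorship ..3.1.2.
After op 3 (move_left): buffer="wfpmplpy" (len 8), cursors c3@2 c1@4 c2@6, authorship ..3.1.2.
After op 4 (delete): buffer="wpppy" (len 5), cursors c3@1 c1@2 c2@3, authorship .312.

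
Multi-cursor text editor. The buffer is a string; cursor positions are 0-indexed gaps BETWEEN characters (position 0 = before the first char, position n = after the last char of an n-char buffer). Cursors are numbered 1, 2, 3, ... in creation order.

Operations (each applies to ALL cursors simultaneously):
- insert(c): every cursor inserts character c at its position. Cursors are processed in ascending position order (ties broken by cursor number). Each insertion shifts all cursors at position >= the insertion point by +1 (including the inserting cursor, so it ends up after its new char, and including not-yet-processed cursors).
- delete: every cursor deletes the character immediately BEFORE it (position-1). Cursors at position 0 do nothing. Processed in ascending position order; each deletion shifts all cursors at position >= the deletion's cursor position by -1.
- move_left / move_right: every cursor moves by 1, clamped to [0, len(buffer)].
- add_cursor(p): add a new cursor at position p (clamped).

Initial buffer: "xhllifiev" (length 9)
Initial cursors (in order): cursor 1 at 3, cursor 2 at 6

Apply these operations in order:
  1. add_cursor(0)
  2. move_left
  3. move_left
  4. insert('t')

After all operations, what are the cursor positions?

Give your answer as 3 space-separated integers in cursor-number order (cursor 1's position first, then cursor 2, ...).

Answer: 3 7 1

Derivation:
After op 1 (add_cursor(0)): buffer="xhllifiev" (len 9), cursors c3@0 c1@3 c2@6, authorship .........
After op 2 (move_left): buffer="xhllifiev" (len 9), cursors c3@0 c1@2 c2@5, authorship .........
After op 3 (move_left): buffer="xhllifiev" (len 9), cursors c3@0 c1@1 c2@4, authorship .........
After op 4 (insert('t')): buffer="txthlltifiev" (len 12), cursors c3@1 c1@3 c2@7, authorship 3.1...2.....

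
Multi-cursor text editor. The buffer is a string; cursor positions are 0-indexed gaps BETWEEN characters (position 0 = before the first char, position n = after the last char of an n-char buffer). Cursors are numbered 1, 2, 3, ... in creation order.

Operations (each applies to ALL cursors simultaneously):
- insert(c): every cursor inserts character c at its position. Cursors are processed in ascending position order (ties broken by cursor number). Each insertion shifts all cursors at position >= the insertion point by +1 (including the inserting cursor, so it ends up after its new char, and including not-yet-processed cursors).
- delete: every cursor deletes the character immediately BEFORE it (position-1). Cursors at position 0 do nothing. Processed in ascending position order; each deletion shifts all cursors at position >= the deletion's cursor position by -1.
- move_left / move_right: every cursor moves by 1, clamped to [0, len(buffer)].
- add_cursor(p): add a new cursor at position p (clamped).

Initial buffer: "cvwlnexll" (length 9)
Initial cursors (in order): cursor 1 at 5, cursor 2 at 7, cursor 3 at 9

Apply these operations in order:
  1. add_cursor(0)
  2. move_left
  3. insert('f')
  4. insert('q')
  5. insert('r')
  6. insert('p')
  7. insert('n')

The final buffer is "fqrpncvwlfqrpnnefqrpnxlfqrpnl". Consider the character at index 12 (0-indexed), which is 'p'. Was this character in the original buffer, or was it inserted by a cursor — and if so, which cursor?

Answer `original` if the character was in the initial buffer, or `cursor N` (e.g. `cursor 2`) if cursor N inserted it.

Answer: cursor 1

Derivation:
After op 1 (add_cursor(0)): buffer="cvwlnexll" (len 9), cursors c4@0 c1@5 c2@7 c3@9, authorship .........
After op 2 (move_left): buffer="cvwlnexll" (len 9), cursors c4@0 c1@4 c2@6 c3@8, authorship .........
After op 3 (insert('f')): buffer="fcvwlfnefxlfl" (len 13), cursors c4@1 c1@6 c2@9 c3@12, authorship 4....1..2..3.
After op 4 (insert('q')): buffer="fqcvwlfqnefqxlfql" (len 17), cursors c4@2 c1@8 c2@12 c3@16, authorship 44....11..22..33.
After op 5 (insert('r')): buffer="fqrcvwlfqrnefqrxlfqrl" (len 21), cursors c4@3 c1@10 c2@15 c3@20, authorship 444....111..222..333.
After op 6 (insert('p')): buffer="fqrpcvwlfqrpnefqrpxlfqrpl" (len 25), cursors c4@4 c1@12 c2@18 c3@24, authorship 4444....1111..2222..3333.
After op 7 (insert('n')): buffer="fqrpncvwlfqrpnnefqrpnxlfqrpnl" (len 29), cursors c4@5 c1@14 c2@21 c3@28, authorship 44444....11111..22222..33333.
Authorship (.=original, N=cursor N): 4 4 4 4 4 . . . . 1 1 1 1 1 . . 2 2 2 2 2 . . 3 3 3 3 3 .
Index 12: author = 1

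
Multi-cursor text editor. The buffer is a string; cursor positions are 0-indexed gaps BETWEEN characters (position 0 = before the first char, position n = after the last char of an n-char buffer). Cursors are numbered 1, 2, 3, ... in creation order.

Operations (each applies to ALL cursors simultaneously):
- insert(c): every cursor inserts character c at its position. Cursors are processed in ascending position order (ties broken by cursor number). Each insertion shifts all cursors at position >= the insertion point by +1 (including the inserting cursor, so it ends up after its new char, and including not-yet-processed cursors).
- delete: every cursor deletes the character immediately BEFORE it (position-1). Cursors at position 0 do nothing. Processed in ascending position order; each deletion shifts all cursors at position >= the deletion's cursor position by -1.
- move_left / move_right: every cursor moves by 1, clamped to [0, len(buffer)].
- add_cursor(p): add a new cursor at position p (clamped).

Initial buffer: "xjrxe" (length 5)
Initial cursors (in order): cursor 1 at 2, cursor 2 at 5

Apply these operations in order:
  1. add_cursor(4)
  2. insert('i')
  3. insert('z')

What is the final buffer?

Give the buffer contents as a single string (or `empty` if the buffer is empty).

After op 1 (add_cursor(4)): buffer="xjrxe" (len 5), cursors c1@2 c3@4 c2@5, authorship .....
After op 2 (insert('i')): buffer="xjirxiei" (len 8), cursors c1@3 c3@6 c2@8, authorship ..1..3.2
After op 3 (insert('z')): buffer="xjizrxizeiz" (len 11), cursors c1@4 c3@8 c2@11, authorship ..11..33.22

Answer: xjizrxizeiz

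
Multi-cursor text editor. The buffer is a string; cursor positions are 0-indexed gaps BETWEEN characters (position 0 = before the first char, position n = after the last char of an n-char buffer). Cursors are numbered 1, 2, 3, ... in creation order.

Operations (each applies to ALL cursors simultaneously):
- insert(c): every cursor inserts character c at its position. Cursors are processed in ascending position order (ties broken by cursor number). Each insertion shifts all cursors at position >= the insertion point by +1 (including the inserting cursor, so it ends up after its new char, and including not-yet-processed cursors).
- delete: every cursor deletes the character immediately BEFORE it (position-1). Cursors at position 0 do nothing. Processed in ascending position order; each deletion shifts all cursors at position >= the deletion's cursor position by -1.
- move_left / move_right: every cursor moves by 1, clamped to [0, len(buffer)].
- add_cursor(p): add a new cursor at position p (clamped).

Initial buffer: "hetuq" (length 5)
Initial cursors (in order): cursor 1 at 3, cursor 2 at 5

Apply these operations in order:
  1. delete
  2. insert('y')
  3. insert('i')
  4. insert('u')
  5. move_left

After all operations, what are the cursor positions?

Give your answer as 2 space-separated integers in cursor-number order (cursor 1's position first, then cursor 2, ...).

Answer: 4 8

Derivation:
After op 1 (delete): buffer="heu" (len 3), cursors c1@2 c2@3, authorship ...
After op 2 (insert('y')): buffer="heyuy" (len 5), cursors c1@3 c2@5, authorship ..1.2
After op 3 (insert('i')): buffer="heyiuyi" (len 7), cursors c1@4 c2@7, authorship ..11.22
After op 4 (insert('u')): buffer="heyiuuyiu" (len 9), cursors c1@5 c2@9, authorship ..111.222
After op 5 (move_left): buffer="heyiuuyiu" (len 9), cursors c1@4 c2@8, authorship ..111.222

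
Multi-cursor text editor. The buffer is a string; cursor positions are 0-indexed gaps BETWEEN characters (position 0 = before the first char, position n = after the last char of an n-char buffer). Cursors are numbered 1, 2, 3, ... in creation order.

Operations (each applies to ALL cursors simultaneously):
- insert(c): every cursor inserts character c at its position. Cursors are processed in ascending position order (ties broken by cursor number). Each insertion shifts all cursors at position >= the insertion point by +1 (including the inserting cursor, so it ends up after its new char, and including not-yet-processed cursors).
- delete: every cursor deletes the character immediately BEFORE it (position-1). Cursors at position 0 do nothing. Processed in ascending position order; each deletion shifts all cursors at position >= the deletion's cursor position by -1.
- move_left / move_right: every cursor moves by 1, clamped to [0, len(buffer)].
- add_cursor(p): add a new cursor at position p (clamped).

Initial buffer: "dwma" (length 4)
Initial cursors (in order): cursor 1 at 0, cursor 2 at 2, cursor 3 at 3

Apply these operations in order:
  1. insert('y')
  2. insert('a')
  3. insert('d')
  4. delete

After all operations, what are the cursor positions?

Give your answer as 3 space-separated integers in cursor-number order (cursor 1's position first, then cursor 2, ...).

After op 1 (insert('y')): buffer="ydwymya" (len 7), cursors c1@1 c2@4 c3@6, authorship 1..2.3.
After op 2 (insert('a')): buffer="yadwyamyaa" (len 10), cursors c1@2 c2@6 c3@9, authorship 11..22.33.
After op 3 (insert('d')): buffer="yaddwyadmyada" (len 13), cursors c1@3 c2@8 c3@12, authorship 111..222.333.
After op 4 (delete): buffer="yadwyamyaa" (len 10), cursors c1@2 c2@6 c3@9, authorship 11..22.33.

Answer: 2 6 9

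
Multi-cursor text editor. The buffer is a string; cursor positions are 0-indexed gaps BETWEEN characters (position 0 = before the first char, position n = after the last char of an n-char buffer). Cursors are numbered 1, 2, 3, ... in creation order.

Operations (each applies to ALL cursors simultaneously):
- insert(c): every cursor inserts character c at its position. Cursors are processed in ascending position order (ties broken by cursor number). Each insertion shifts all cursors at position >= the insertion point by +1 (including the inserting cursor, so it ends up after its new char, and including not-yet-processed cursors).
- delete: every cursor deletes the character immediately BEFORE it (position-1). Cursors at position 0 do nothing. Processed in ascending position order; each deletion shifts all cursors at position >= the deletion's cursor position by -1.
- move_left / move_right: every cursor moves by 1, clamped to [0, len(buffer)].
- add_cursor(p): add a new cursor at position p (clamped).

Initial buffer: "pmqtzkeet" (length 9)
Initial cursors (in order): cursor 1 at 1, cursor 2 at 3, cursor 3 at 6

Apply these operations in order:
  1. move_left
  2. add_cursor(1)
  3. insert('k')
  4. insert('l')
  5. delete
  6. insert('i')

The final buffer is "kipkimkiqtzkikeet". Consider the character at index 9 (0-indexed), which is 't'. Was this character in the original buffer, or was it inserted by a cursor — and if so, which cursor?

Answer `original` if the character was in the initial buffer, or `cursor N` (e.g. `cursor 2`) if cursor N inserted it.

Answer: original

Derivation:
After op 1 (move_left): buffer="pmqtzkeet" (len 9), cursors c1@0 c2@2 c3@5, authorship .........
After op 2 (add_cursor(1)): buffer="pmqtzkeet" (len 9), cursors c1@0 c4@1 c2@2 c3@5, authorship .........
After op 3 (insert('k')): buffer="kpkmkqtzkkeet" (len 13), cursors c1@1 c4@3 c2@5 c3@9, authorship 1.4.2...3....
After op 4 (insert('l')): buffer="klpklmklqtzklkeet" (len 17), cursors c1@2 c4@5 c2@8 c3@13, authorship 11.44.22...33....
After op 5 (delete): buffer="kpkmkqtzkkeet" (len 13), cursors c1@1 c4@3 c2@5 c3@9, authorship 1.4.2...3....
After op 6 (insert('i')): buffer="kipkimkiqtzkikeet" (len 17), cursors c1@2 c4@5 c2@8 c3@13, authorship 11.44.22...33....
Authorship (.=original, N=cursor N): 1 1 . 4 4 . 2 2 . . . 3 3 . . . .
Index 9: author = original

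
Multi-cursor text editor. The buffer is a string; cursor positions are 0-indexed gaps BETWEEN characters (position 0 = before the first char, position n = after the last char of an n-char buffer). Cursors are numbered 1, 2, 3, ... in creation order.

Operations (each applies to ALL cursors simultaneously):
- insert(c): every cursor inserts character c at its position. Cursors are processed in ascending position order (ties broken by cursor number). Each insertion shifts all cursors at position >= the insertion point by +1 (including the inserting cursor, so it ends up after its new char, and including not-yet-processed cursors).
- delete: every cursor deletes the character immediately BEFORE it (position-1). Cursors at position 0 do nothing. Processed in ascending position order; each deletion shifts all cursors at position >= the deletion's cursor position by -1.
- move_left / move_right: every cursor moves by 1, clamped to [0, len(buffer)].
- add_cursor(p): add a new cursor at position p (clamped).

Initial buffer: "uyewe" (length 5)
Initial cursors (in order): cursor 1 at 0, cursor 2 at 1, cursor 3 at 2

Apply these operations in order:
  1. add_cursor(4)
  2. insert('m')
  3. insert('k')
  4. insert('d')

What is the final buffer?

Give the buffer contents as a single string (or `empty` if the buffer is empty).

After op 1 (add_cursor(4)): buffer="uyewe" (len 5), cursors c1@0 c2@1 c3@2 c4@4, authorship .....
After op 2 (insert('m')): buffer="mumymewme" (len 9), cursors c1@1 c2@3 c3@5 c4@8, authorship 1.2.3..4.
After op 3 (insert('k')): buffer="mkumkymkewmke" (len 13), cursors c1@2 c2@5 c3@8 c4@12, authorship 11.22.33..44.
After op 4 (insert('d')): buffer="mkdumkdymkdewmkde" (len 17), cursors c1@3 c2@7 c3@11 c4@16, authorship 111.222.333..444.

Answer: mkdumkdymkdewmkde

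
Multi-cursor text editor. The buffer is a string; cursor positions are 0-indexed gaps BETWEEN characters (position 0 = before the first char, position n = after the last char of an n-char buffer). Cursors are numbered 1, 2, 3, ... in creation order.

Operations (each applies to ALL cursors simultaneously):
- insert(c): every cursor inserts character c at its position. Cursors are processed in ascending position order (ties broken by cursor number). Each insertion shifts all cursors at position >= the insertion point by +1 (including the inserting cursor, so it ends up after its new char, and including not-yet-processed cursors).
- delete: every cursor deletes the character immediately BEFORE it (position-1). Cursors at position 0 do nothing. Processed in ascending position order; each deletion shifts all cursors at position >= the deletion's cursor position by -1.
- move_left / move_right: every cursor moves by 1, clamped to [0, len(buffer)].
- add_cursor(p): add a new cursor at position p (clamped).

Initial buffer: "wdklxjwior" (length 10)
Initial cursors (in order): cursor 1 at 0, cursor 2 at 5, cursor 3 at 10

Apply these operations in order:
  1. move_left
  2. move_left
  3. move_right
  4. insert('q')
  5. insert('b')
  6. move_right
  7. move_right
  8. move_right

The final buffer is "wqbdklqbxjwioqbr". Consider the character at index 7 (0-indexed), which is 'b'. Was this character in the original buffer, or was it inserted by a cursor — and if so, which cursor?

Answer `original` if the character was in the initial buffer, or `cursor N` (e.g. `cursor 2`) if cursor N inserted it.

After op 1 (move_left): buffer="wdklxjwior" (len 10), cursors c1@0 c2@4 c3@9, authorship ..........
After op 2 (move_left): buffer="wdklxjwior" (len 10), cursors c1@0 c2@3 c3@8, authorship ..........
After op 3 (move_right): buffer="wdklxjwior" (len 10), cursors c1@1 c2@4 c3@9, authorship ..........
After op 4 (insert('q')): buffer="wqdklqxjwioqr" (len 13), cursors c1@2 c2@6 c3@12, authorship .1...2.....3.
After op 5 (insert('b')): buffer="wqbdklqbxjwioqbr" (len 16), cursors c1@3 c2@8 c3@15, authorship .11...22.....33.
After op 6 (move_right): buffer="wqbdklqbxjwioqbr" (len 16), cursors c1@4 c2@9 c3@16, authorship .11...22.....33.
After op 7 (move_right): buffer="wqbdklqbxjwioqbr" (len 16), cursors c1@5 c2@10 c3@16, authorship .11...22.....33.
After op 8 (move_right): buffer="wqbdklqbxjwioqbr" (len 16), cursors c1@6 c2@11 c3@16, authorship .11...22.....33.
Authorship (.=original, N=cursor N): . 1 1 . . . 2 2 . . . . . 3 3 .
Index 7: author = 2

Answer: cursor 2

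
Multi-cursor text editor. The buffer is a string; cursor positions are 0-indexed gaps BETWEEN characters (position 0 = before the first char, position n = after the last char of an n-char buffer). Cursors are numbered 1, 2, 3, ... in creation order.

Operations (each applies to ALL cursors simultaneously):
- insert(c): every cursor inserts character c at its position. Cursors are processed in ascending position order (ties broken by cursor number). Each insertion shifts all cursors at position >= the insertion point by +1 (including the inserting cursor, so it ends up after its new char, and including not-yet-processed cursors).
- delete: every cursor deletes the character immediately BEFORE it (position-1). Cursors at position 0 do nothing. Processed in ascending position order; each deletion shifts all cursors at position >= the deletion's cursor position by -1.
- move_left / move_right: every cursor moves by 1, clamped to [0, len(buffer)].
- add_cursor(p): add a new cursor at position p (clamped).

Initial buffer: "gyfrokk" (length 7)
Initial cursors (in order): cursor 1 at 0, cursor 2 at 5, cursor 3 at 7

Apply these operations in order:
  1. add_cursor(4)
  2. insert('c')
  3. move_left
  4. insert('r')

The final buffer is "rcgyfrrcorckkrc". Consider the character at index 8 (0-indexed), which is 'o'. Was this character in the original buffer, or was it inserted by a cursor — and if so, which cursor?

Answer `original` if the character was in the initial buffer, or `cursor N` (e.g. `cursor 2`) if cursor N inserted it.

Answer: original

Derivation:
After op 1 (add_cursor(4)): buffer="gyfrokk" (len 7), cursors c1@0 c4@4 c2@5 c3@7, authorship .......
After op 2 (insert('c')): buffer="cgyfrcockkc" (len 11), cursors c1@1 c4@6 c2@8 c3@11, authorship 1....4.2..3
After op 3 (move_left): buffer="cgyfrcockkc" (len 11), cursors c1@0 c4@5 c2@7 c3@10, authorship 1....4.2..3
After op 4 (insert('r')): buffer="rcgyfrrcorckkrc" (len 15), cursors c1@1 c4@7 c2@10 c3@14, authorship 11....44.22..33
Authorship (.=original, N=cursor N): 1 1 . . . . 4 4 . 2 2 . . 3 3
Index 8: author = original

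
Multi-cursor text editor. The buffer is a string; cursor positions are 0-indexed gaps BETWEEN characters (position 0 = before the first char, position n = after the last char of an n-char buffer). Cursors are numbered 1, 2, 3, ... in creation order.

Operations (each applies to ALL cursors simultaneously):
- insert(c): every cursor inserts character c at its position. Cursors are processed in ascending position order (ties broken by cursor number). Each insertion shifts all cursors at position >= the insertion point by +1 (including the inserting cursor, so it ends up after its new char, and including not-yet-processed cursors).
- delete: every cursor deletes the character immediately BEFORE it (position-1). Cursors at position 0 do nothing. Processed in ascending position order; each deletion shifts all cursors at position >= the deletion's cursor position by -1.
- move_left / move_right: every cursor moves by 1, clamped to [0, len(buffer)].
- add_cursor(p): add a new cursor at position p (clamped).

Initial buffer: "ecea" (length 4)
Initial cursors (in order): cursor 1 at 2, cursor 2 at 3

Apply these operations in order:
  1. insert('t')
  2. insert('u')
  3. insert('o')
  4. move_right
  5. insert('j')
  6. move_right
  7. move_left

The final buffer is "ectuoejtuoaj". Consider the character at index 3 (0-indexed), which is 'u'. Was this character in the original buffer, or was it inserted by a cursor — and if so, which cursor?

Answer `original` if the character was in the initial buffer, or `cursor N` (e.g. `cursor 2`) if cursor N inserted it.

Answer: cursor 1

Derivation:
After op 1 (insert('t')): buffer="ecteta" (len 6), cursors c1@3 c2@5, authorship ..1.2.
After op 2 (insert('u')): buffer="ectuetua" (len 8), cursors c1@4 c2@7, authorship ..11.22.
After op 3 (insert('o')): buffer="ectuoetuoa" (len 10), cursors c1@5 c2@9, authorship ..111.222.
After op 4 (move_right): buffer="ectuoetuoa" (len 10), cursors c1@6 c2@10, authorship ..111.222.
After op 5 (insert('j')): buffer="ectuoejtuoaj" (len 12), cursors c1@7 c2@12, authorship ..111.1222.2
After op 6 (move_right): buffer="ectuoejtuoaj" (len 12), cursors c1@8 c2@12, authorship ..111.1222.2
After op 7 (move_left): buffer="ectuoejtuoaj" (len 12), cursors c1@7 c2@11, authorship ..111.1222.2
Authorship (.=original, N=cursor N): . . 1 1 1 . 1 2 2 2 . 2
Index 3: author = 1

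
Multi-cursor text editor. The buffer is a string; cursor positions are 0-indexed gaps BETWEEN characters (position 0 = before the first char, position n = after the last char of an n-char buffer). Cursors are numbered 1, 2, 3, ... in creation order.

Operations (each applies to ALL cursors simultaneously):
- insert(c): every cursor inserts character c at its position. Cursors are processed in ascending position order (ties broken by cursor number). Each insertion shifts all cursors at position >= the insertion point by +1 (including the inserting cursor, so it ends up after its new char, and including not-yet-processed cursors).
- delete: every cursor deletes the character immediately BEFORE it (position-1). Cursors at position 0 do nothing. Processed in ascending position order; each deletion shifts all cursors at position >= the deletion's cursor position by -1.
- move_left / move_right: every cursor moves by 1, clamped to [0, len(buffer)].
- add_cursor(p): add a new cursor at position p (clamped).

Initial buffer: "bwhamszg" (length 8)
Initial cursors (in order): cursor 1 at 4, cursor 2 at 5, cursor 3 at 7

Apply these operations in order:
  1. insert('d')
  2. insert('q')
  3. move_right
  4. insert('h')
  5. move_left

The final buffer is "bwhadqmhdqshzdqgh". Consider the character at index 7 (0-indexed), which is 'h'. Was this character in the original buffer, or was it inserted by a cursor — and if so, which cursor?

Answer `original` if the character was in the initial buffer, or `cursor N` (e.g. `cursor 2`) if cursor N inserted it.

Answer: cursor 1

Derivation:
After op 1 (insert('d')): buffer="bwhadmdszdg" (len 11), cursors c1@5 c2@7 c3@10, authorship ....1.2..3.
After op 2 (insert('q')): buffer="bwhadqmdqszdqg" (len 14), cursors c1@6 c2@9 c3@13, authorship ....11.22..33.
After op 3 (move_right): buffer="bwhadqmdqszdqg" (len 14), cursors c1@7 c2@10 c3@14, authorship ....11.22..33.
After op 4 (insert('h')): buffer="bwhadqmhdqshzdqgh" (len 17), cursors c1@8 c2@12 c3@17, authorship ....11.122.2.33.3
After op 5 (move_left): buffer="bwhadqmhdqshzdqgh" (len 17), cursors c1@7 c2@11 c3@16, authorship ....11.122.2.33.3
Authorship (.=original, N=cursor N): . . . . 1 1 . 1 2 2 . 2 . 3 3 . 3
Index 7: author = 1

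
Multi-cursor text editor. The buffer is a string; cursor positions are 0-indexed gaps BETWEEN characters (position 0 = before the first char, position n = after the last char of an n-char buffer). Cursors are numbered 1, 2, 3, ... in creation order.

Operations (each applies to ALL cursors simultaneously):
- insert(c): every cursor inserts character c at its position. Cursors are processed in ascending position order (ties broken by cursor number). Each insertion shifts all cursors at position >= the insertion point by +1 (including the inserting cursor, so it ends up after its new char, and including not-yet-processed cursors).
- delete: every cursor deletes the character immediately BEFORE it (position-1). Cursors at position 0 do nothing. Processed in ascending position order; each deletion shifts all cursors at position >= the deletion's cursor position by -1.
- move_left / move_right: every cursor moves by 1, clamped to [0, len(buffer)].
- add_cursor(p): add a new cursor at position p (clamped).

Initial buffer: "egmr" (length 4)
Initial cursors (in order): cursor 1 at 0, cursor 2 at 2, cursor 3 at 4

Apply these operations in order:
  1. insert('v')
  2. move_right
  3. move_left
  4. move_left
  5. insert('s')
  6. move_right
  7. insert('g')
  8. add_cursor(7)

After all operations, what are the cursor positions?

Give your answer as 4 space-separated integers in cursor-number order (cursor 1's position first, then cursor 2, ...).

After op 1 (insert('v')): buffer="vegvmrv" (len 7), cursors c1@1 c2@4 c3@7, authorship 1..2..3
After op 2 (move_right): buffer="vegvmrv" (len 7), cursors c1@2 c2@5 c3@7, authorship 1..2..3
After op 3 (move_left): buffer="vegvmrv" (len 7), cursors c1@1 c2@4 c3@6, authorship 1..2..3
After op 4 (move_left): buffer="vegvmrv" (len 7), cursors c1@0 c2@3 c3@5, authorship 1..2..3
After op 5 (insert('s')): buffer="svegsvmsrv" (len 10), cursors c1@1 c2@5 c3@8, authorship 11..22.3.3
After op 6 (move_right): buffer="svegsvmsrv" (len 10), cursors c1@2 c2@6 c3@9, authorship 11..22.3.3
After op 7 (insert('g')): buffer="svgegsvgmsrgv" (len 13), cursors c1@3 c2@8 c3@12, authorship 111..222.3.33
After op 8 (add_cursor(7)): buffer="svgegsvgmsrgv" (len 13), cursors c1@3 c4@7 c2@8 c3@12, authorship 111..222.3.33

Answer: 3 8 12 7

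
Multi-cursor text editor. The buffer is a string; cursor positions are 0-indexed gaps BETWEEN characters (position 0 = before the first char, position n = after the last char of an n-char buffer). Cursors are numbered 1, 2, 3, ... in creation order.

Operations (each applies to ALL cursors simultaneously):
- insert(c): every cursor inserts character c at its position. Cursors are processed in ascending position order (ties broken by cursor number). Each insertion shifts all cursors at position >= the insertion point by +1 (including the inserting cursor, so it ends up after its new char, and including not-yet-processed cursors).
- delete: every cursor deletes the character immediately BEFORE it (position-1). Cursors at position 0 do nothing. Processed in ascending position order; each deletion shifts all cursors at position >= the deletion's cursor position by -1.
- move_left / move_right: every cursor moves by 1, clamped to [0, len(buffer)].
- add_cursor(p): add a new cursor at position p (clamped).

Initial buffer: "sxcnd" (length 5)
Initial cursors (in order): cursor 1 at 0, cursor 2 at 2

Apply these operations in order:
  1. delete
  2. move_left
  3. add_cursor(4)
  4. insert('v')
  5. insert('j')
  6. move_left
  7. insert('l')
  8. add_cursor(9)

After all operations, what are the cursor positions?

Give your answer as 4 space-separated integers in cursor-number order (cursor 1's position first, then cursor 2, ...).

Answer: 5 5 12 9

Derivation:
After op 1 (delete): buffer="scnd" (len 4), cursors c1@0 c2@1, authorship ....
After op 2 (move_left): buffer="scnd" (len 4), cursors c1@0 c2@0, authorship ....
After op 3 (add_cursor(4)): buffer="scnd" (len 4), cursors c1@0 c2@0 c3@4, authorship ....
After op 4 (insert('v')): buffer="vvscndv" (len 7), cursors c1@2 c2@2 c3@7, authorship 12....3
After op 5 (insert('j')): buffer="vvjjscndvj" (len 10), cursors c1@4 c2@4 c3@10, authorship 1212....33
After op 6 (move_left): buffer="vvjjscndvj" (len 10), cursors c1@3 c2@3 c3@9, authorship 1212....33
After op 7 (insert('l')): buffer="vvjlljscndvlj" (len 13), cursors c1@5 c2@5 c3@12, authorship 121122....333
After op 8 (add_cursor(9)): buffer="vvjlljscndvlj" (len 13), cursors c1@5 c2@5 c4@9 c3@12, authorship 121122....333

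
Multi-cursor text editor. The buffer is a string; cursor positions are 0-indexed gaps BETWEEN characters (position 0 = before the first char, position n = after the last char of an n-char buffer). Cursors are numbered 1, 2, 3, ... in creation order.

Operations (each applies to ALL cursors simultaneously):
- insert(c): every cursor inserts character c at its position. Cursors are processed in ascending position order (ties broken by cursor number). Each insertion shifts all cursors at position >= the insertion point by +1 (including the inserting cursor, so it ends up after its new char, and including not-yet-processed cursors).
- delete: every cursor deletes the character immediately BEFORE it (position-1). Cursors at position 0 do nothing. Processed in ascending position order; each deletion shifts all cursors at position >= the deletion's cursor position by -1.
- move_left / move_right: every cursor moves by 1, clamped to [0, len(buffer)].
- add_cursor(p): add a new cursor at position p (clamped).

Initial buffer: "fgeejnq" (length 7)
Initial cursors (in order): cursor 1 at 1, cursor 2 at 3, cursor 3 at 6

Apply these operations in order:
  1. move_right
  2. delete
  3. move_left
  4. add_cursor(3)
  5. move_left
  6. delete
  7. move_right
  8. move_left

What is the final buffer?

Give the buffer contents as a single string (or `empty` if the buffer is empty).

After op 1 (move_right): buffer="fgeejnq" (len 7), cursors c1@2 c2@4 c3@7, authorship .......
After op 2 (delete): buffer="fejn" (len 4), cursors c1@1 c2@2 c3@4, authorship ....
After op 3 (move_left): buffer="fejn" (len 4), cursors c1@0 c2@1 c3@3, authorship ....
After op 4 (add_cursor(3)): buffer="fejn" (len 4), cursors c1@0 c2@1 c3@3 c4@3, authorship ....
After op 5 (move_left): buffer="fejn" (len 4), cursors c1@0 c2@0 c3@2 c4@2, authorship ....
After op 6 (delete): buffer="jn" (len 2), cursors c1@0 c2@0 c3@0 c4@0, authorship ..
After op 7 (move_right): buffer="jn" (len 2), cursors c1@1 c2@1 c3@1 c4@1, authorship ..
After op 8 (move_left): buffer="jn" (len 2), cursors c1@0 c2@0 c3@0 c4@0, authorship ..

Answer: jn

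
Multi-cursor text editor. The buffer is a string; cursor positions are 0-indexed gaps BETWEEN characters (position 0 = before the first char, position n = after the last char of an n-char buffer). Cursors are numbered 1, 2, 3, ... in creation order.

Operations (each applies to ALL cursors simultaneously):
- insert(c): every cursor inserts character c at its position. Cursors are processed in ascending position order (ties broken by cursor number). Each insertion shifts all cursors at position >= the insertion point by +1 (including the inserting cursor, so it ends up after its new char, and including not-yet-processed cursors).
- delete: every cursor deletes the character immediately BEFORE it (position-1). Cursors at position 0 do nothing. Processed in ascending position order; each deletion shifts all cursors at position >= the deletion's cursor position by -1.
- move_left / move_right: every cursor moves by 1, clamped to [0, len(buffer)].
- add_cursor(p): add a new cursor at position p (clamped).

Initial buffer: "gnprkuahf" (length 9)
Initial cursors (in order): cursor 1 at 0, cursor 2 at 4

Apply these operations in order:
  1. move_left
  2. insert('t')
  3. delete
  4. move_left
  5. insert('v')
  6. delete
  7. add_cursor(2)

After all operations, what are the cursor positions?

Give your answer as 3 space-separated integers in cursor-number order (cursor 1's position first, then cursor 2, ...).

After op 1 (move_left): buffer="gnprkuahf" (len 9), cursors c1@0 c2@3, authorship .........
After op 2 (insert('t')): buffer="tgnptrkuahf" (len 11), cursors c1@1 c2@5, authorship 1...2......
After op 3 (delete): buffer="gnprkuahf" (len 9), cursors c1@0 c2@3, authorship .........
After op 4 (move_left): buffer="gnprkuahf" (len 9), cursors c1@0 c2@2, authorship .........
After op 5 (insert('v')): buffer="vgnvprkuahf" (len 11), cursors c1@1 c2@4, authorship 1..2.......
After op 6 (delete): buffer="gnprkuahf" (len 9), cursors c1@0 c2@2, authorship .........
After op 7 (add_cursor(2)): buffer="gnprkuahf" (len 9), cursors c1@0 c2@2 c3@2, authorship .........

Answer: 0 2 2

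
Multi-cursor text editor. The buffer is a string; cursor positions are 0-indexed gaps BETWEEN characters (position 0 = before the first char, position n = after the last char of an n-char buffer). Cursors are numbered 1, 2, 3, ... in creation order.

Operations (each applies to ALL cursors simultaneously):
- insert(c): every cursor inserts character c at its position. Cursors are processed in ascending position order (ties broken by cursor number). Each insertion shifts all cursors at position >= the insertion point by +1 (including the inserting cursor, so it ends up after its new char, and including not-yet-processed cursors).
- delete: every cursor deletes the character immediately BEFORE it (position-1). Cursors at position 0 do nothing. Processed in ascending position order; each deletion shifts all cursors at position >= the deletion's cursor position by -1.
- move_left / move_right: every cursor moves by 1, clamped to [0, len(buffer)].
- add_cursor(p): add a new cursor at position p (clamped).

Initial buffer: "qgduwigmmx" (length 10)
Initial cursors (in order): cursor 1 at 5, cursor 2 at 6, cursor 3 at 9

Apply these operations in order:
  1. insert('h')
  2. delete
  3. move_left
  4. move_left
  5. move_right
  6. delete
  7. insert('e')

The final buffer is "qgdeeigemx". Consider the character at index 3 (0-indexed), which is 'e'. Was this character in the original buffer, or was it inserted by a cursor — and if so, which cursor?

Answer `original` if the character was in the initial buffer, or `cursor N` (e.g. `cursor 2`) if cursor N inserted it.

Answer: cursor 1

Derivation:
After op 1 (insert('h')): buffer="qgduwhihgmmhx" (len 13), cursors c1@6 c2@8 c3@12, authorship .....1.2...3.
After op 2 (delete): buffer="qgduwigmmx" (len 10), cursors c1@5 c2@6 c3@9, authorship ..........
After op 3 (move_left): buffer="qgduwigmmx" (len 10), cursors c1@4 c2@5 c3@8, authorship ..........
After op 4 (move_left): buffer="qgduwigmmx" (len 10), cursors c1@3 c2@4 c3@7, authorship ..........
After op 5 (move_right): buffer="qgduwigmmx" (len 10), cursors c1@4 c2@5 c3@8, authorship ..........
After op 6 (delete): buffer="qgdigmx" (len 7), cursors c1@3 c2@3 c3@5, authorship .......
After op 7 (insert('e')): buffer="qgdeeigemx" (len 10), cursors c1@5 c2@5 c3@8, authorship ...12..3..
Authorship (.=original, N=cursor N): . . . 1 2 . . 3 . .
Index 3: author = 1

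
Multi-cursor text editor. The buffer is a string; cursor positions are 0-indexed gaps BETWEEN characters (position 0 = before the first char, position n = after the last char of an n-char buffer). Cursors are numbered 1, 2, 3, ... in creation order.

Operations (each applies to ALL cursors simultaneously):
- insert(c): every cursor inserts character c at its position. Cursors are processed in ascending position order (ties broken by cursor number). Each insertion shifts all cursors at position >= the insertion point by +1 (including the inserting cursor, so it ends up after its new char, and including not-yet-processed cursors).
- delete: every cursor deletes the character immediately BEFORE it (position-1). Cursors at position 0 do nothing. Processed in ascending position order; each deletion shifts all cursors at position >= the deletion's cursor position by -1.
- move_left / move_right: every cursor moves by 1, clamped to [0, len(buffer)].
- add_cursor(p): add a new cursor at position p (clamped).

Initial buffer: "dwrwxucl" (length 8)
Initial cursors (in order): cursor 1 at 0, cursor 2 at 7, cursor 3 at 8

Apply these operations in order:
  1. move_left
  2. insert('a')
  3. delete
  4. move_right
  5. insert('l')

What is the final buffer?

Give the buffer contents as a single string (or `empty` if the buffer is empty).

Answer: dlwrwxuclll

Derivation:
After op 1 (move_left): buffer="dwrwxucl" (len 8), cursors c1@0 c2@6 c3@7, authorship ........
After op 2 (insert('a')): buffer="adwrwxuacal" (len 11), cursors c1@1 c2@8 c3@10, authorship 1......2.3.
After op 3 (delete): buffer="dwrwxucl" (len 8), cursors c1@0 c2@6 c3@7, authorship ........
After op 4 (move_right): buffer="dwrwxucl" (len 8), cursors c1@1 c2@7 c3@8, authorship ........
After op 5 (insert('l')): buffer="dlwrwxuclll" (len 11), cursors c1@2 c2@9 c3@11, authorship .1......2.3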